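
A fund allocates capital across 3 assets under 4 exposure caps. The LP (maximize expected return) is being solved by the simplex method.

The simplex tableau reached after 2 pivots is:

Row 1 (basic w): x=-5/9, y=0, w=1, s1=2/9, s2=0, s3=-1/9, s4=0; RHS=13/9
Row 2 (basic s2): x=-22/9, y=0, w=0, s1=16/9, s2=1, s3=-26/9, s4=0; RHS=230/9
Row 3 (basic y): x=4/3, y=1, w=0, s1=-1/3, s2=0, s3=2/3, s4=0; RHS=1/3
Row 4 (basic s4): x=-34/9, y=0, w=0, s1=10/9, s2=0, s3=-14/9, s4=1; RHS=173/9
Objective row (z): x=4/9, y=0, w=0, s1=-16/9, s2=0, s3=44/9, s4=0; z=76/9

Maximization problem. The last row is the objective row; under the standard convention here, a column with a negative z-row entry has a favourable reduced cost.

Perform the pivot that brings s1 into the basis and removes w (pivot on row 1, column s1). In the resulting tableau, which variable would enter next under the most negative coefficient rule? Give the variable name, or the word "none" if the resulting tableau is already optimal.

x

Pivot element 2/9. New z-row = old z-row − (-16/9)·(row 1/(2/9)).
Updated z-row coefficients: x: -4, y: 0, w: 8, s1: 0, s2: 0, s3: 4, s4: 0.
The most negative is -4 in column x, so x would enter next.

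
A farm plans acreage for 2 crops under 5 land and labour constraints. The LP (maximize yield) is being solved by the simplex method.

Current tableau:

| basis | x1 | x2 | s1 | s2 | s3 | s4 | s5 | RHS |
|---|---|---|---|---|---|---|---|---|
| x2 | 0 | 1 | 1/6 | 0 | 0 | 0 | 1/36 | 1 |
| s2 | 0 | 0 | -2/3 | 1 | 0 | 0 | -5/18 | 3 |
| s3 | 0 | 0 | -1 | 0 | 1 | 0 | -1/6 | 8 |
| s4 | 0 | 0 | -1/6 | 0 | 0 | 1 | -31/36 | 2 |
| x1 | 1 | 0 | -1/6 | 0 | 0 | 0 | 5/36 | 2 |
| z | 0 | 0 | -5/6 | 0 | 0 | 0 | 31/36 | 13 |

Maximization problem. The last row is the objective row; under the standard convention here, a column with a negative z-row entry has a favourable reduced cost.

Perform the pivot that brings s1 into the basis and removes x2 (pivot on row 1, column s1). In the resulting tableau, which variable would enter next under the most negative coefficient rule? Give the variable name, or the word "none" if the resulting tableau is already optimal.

none

Pivot element 1/6. New z-row = old z-row − (-5/6)·(row 1/(1/6)).
Updated z-row coefficients: x1: 0, x2: 5, s1: 0, s2: 0, s3: 0, s4: 0, s5: 1.
No coefficient is strictly negative; the tableau after this pivot is optimal.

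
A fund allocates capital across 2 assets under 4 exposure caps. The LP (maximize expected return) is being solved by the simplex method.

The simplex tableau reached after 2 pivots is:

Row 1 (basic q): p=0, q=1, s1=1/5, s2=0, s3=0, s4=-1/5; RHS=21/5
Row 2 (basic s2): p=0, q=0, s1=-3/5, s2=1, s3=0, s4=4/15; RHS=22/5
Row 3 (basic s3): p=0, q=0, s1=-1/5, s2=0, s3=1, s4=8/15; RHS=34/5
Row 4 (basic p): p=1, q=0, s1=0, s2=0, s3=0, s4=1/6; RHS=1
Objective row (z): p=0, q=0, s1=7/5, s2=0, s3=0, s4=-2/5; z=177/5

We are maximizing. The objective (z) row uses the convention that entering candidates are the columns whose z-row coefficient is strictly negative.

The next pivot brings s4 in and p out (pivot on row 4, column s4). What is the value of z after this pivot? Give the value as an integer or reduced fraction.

189/5

Minimum ratio for s4: 1/(1/6) = 6.
z changes by −(z-row coeff of s4)·ratio = −(-2/5)·6 = 12/5.
New z = 177/5 + (12/5) = 189/5.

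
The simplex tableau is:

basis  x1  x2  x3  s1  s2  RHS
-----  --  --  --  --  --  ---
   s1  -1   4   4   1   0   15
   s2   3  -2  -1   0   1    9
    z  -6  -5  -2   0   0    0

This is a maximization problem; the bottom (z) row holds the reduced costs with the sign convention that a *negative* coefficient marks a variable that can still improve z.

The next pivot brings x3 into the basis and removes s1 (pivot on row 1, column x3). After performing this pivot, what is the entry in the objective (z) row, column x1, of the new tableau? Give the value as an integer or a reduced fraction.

-13/2

Pivot element is row 1, column x3: 4.
Normalize row 1: new (row 1, x1) = (-1)/4 = -1/4.
z-row ← z-row − (-2)·(new row 1): -6 − (-2)·(-1/4) = -13/2.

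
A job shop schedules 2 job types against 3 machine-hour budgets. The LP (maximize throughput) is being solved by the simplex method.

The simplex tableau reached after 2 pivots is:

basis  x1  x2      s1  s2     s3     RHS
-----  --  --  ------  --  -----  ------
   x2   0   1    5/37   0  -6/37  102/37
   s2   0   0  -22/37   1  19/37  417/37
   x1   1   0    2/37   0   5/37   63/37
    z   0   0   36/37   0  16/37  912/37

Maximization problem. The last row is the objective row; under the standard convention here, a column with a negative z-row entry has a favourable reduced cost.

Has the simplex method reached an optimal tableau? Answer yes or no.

No objective-row coefficient is strictly negative, so no entering variable exists; the tableau is optimal.

yes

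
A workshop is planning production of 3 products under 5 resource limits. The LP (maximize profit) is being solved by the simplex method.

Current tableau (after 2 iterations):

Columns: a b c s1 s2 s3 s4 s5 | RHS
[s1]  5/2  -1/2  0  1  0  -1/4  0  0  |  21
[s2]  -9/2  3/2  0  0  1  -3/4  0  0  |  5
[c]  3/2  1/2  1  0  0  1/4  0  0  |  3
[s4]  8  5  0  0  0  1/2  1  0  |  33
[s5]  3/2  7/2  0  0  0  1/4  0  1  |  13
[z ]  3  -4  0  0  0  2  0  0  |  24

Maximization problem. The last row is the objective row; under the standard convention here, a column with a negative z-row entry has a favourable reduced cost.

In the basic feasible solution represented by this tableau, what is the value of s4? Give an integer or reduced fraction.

33

s4 is basic (row 4); its value is the RHS of that row: 33.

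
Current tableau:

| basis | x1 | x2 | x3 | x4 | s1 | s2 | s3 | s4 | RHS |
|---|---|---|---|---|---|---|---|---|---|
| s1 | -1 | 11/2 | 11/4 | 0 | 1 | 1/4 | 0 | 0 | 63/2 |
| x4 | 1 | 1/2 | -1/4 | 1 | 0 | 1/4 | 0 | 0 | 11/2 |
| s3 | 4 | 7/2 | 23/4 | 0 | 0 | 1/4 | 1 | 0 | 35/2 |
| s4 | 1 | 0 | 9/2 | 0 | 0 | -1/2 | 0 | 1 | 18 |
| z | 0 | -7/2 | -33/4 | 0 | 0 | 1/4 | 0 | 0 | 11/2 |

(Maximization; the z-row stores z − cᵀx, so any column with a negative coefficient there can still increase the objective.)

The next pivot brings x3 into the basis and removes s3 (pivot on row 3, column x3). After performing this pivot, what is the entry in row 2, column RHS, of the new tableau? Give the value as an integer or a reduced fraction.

Pivot element is row 3, column x3: 23/4.
Normalize row 3: new (row 3, RHS) = (35/2)/(23/4) = 70/23.
row 2 ← row 2 − (-1/4)·(new row 3): 11/2 − (-1/4)·(70/23) = 144/23.

144/23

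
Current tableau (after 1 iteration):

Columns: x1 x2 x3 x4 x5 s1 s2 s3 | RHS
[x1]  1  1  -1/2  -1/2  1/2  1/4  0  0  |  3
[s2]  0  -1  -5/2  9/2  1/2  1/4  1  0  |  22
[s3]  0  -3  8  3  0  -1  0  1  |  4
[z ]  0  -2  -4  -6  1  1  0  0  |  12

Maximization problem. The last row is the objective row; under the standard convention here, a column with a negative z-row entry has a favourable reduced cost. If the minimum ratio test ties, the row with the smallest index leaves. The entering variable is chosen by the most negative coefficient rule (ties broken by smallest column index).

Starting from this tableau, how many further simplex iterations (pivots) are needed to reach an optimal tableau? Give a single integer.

3

pivot: x4 in, s3 out → z = 20
pivot: x2 in, s2 out → z = 396/7
pivot: x3 in, x1 out → z = 4064/61
No improving column remains; optimal.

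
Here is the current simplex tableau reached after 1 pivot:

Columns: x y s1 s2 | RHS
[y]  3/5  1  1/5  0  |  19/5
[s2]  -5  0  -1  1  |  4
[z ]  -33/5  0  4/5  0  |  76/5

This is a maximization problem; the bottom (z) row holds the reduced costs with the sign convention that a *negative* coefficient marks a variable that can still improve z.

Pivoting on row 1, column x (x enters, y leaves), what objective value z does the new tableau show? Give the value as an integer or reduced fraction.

Minimum ratio for x: (19/5)/(3/5) = 19/3.
z changes by −(z-row coeff of x)·ratio = −(-33/5)·(19/3) = 209/5.
New z = 76/5 + (209/5) = 57.

57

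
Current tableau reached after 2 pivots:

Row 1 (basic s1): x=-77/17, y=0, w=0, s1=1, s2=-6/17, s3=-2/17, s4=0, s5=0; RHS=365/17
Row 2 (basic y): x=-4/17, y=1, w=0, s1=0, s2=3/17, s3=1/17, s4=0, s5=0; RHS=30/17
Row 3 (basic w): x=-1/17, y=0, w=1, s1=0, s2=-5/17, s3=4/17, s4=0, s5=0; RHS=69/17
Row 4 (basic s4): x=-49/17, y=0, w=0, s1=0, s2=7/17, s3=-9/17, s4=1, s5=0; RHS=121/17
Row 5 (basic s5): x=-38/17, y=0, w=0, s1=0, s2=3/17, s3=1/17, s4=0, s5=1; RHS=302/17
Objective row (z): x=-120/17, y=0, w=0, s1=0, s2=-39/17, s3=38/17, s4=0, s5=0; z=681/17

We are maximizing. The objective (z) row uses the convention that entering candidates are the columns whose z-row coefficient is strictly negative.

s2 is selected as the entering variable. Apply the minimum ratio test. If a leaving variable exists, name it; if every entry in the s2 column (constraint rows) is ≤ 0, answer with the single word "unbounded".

Ratios: row 1 (s1): entry -6/17 ≤ 0, skip; row 2 (y): (30/17)/(3/17) = 10; row 3 (w): entry -5/17 ≤ 0, skip; row 4 (s4): (121/17)/(7/17) = 121/7; row 5 (s5): (302/17)/(3/17) = 302/3.
Minimum ratio is in the y row, so y leaves.

y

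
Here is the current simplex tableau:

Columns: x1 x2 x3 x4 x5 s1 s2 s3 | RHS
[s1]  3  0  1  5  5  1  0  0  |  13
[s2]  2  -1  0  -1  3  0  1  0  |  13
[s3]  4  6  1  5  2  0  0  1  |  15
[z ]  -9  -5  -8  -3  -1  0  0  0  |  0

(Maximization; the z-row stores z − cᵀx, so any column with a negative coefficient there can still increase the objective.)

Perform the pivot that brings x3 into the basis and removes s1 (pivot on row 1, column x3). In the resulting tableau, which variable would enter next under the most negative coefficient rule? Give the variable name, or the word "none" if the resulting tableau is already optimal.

x2

Pivot element 1. New z-row = old z-row − (-8)·(row 1/1).
Updated z-row coefficients: x1: 15, x2: -5, x3: 0, x4: 37, x5: 39, s1: 8, s2: 0, s3: 0.
The most negative is -5 in column x2, so x2 would enter next.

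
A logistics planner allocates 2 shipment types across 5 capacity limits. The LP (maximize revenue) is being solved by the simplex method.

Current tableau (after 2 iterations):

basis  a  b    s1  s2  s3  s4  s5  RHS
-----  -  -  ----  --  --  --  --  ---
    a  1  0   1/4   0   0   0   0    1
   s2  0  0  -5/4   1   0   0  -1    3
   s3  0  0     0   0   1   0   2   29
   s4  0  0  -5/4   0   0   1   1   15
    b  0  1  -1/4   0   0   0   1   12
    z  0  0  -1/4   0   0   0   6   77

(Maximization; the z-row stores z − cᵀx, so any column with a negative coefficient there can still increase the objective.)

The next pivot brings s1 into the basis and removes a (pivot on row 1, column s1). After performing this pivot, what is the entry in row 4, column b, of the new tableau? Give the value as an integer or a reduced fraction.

Pivot element is row 1, column s1: 1/4.
Normalize row 1: new (row 1, b) = 0/(1/4) = 0.
row 4 ← row 4 − (-5/4)·(new row 1): 0 − (-5/4)·0 = 0.

0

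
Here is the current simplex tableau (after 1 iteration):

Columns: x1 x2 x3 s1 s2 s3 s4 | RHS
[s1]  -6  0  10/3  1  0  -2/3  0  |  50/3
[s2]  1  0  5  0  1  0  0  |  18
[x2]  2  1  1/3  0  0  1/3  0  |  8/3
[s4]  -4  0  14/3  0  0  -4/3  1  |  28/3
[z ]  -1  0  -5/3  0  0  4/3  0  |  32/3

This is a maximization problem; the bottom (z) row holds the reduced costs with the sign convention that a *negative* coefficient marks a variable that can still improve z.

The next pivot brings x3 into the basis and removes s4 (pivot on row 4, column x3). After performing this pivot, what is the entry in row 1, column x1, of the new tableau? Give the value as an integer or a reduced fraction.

-22/7

Pivot element is row 4, column x3: 14/3.
Normalize row 4: new (row 4, x1) = (-4)/(14/3) = -6/7.
row 1 ← row 1 − (10/3)·(new row 4): -6 − (10/3)·(-6/7) = -22/7.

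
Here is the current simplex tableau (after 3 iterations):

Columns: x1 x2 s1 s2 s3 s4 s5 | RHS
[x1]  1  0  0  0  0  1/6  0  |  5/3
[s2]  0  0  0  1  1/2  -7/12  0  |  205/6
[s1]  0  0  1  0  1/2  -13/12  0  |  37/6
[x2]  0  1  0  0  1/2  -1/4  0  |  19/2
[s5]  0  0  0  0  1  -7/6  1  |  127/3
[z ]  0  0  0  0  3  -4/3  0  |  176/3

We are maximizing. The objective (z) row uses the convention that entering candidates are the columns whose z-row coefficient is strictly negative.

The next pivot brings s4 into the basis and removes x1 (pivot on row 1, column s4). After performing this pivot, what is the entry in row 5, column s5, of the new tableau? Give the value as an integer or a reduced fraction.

Pivot element is row 1, column s4: 1/6.
Normalize row 1: new (row 1, s5) = 0/(1/6) = 0.
row 5 ← row 5 − (-7/6)·(new row 1): 1 − (-7/6)·0 = 1.

1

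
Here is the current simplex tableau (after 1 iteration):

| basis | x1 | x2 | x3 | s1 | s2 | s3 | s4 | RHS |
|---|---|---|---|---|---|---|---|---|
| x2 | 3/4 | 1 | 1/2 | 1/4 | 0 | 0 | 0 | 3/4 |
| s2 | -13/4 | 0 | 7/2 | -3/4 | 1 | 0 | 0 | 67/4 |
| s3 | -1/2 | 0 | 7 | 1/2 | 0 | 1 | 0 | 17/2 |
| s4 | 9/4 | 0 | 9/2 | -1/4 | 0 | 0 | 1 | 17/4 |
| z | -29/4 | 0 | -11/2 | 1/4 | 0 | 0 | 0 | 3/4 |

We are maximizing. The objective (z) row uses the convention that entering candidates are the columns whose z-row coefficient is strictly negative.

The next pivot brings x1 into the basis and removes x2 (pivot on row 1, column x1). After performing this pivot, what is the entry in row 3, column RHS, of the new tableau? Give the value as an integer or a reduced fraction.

9

Pivot element is row 1, column x1: 3/4.
Normalize row 1: new (row 1, RHS) = (3/4)/(3/4) = 1.
row 3 ← row 3 − (-1/2)·(new row 1): 17/2 − (-1/2)·1 = 9.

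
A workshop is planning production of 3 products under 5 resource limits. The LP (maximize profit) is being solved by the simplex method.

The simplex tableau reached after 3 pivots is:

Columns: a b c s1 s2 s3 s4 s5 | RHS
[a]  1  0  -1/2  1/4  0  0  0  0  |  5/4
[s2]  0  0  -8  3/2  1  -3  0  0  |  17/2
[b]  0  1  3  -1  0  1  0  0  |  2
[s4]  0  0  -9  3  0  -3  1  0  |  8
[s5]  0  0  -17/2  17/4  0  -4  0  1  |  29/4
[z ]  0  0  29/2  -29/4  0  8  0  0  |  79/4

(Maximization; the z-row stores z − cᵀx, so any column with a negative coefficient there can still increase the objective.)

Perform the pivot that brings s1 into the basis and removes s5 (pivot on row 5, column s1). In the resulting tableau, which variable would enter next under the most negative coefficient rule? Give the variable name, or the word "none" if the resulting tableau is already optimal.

Pivot element 17/4. New z-row = old z-row − (-29/4)·(row 5/(17/4)).
Updated z-row coefficients: a: 0, b: 0, c: 0, s1: 0, s2: 0, s3: 20/17, s4: 0, s5: 29/17.
No coefficient is strictly negative; the tableau after this pivot is optimal.

none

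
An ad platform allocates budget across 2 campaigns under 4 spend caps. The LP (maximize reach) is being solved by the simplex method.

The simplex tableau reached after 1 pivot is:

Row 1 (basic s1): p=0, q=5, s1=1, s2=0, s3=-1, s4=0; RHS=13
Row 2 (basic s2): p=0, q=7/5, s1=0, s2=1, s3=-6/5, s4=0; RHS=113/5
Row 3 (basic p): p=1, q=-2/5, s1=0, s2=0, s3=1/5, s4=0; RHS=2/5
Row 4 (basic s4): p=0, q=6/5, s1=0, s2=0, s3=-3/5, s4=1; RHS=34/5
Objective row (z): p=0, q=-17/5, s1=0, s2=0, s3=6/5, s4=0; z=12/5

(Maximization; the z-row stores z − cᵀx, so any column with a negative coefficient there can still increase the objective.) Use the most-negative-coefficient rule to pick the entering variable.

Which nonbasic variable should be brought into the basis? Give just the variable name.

q

Objective-row coefficients: p: 0, q: -17/5, s1: 0, s2: 0, s3: 6/5, s4: 0.
The most negative is -17/5 in column q, so q enters.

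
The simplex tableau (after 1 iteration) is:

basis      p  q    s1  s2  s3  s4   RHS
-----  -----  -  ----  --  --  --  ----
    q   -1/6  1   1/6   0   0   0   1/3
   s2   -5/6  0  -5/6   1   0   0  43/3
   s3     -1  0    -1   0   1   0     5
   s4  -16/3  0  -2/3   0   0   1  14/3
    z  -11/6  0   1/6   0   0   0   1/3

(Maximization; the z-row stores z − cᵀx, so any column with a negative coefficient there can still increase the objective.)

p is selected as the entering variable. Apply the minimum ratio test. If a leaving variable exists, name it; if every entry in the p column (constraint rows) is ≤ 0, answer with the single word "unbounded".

p-column entries: row 1: -1/6, row 2: -5/6, row 3: -1, row 4: -16/3. All ≤ 0, so p can increase without bound; the LP is unbounded in this direction.

unbounded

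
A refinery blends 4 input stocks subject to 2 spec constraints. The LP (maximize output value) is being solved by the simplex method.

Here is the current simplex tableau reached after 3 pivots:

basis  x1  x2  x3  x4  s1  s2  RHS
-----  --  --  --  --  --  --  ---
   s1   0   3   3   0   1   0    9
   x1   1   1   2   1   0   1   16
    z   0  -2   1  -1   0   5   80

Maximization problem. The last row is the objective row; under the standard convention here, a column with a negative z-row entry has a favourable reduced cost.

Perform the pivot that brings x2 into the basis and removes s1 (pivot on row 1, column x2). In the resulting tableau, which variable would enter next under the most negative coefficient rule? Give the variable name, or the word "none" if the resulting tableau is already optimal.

Pivot element 3. New z-row = old z-row − (-2)·(row 1/3).
Updated z-row coefficients: x1: 0, x2: 0, x3: 3, x4: -1, s1: 2/3, s2: 5.
The most negative is -1 in column x4, so x4 would enter next.

x4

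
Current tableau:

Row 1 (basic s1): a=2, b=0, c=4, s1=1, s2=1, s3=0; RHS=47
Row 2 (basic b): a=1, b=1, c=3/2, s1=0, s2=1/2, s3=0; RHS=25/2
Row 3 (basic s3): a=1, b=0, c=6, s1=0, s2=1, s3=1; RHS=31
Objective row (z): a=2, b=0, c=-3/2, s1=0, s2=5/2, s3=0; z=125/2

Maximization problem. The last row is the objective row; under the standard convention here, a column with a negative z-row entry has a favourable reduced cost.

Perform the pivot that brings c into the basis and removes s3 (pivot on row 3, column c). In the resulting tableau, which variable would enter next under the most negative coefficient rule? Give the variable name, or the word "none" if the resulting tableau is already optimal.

none

Pivot element 6. New z-row = old z-row − (-3/2)·(row 3/6).
Updated z-row coefficients: a: 9/4, b: 0, c: 0, s1: 0, s2: 11/4, s3: 1/4.
No coefficient is strictly negative; the tableau after this pivot is optimal.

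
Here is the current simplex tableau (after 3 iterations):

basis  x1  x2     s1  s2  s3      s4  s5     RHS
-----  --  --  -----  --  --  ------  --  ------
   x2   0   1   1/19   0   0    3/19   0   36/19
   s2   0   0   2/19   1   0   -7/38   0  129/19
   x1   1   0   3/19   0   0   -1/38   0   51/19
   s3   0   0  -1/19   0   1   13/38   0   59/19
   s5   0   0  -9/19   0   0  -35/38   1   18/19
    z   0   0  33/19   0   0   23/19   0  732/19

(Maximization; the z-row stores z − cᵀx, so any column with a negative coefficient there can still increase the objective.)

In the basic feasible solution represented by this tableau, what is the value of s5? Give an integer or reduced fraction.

s5 is basic (row 5); its value is the RHS of that row: 18/19.

18/19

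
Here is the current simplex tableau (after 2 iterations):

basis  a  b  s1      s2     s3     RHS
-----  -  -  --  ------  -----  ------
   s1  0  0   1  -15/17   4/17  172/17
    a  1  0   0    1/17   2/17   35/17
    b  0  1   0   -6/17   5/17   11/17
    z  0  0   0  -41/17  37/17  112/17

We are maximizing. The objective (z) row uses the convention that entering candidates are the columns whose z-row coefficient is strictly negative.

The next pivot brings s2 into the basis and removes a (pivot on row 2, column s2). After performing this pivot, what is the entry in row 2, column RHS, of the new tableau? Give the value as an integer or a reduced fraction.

35

Pivot element is row 2, column s2: 1/17.
Normalize row 2: new (row 2, RHS) = (35/17)/(1/17) = 35.
Row 2 is the pivot row, so the entry is 35.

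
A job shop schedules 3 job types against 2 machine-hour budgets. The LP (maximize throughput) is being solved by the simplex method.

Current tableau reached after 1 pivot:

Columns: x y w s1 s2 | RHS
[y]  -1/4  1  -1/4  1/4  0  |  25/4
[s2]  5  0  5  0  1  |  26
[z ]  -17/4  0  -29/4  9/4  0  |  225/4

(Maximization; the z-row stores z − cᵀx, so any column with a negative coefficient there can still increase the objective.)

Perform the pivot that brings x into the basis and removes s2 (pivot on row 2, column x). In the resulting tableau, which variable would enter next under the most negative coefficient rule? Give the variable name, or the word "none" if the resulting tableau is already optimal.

w

Pivot element 5. New z-row = old z-row − (-17/4)·(row 2/5).
Updated z-row coefficients: x: 0, y: 0, w: -3, s1: 9/4, s2: 17/20.
The most negative is -3 in column w, so w would enter next.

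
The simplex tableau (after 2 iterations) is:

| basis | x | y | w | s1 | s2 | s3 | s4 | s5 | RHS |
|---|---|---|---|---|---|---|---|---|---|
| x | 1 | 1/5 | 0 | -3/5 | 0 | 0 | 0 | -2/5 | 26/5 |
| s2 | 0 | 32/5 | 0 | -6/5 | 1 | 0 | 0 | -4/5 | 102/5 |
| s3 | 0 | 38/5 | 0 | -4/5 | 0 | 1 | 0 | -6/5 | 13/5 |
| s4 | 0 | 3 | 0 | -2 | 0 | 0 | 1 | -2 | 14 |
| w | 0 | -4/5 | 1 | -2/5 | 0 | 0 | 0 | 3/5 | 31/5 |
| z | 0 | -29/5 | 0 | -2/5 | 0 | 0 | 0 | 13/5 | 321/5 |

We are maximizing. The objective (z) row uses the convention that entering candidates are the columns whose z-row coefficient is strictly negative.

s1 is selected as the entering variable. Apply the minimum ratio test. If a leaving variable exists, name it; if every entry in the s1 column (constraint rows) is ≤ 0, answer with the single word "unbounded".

unbounded

s1-column entries: row 1: -3/5, row 2: -6/5, row 3: -4/5, row 4: -2, row 5: -2/5. All ≤ 0, so s1 can increase without bound; the LP is unbounded in this direction.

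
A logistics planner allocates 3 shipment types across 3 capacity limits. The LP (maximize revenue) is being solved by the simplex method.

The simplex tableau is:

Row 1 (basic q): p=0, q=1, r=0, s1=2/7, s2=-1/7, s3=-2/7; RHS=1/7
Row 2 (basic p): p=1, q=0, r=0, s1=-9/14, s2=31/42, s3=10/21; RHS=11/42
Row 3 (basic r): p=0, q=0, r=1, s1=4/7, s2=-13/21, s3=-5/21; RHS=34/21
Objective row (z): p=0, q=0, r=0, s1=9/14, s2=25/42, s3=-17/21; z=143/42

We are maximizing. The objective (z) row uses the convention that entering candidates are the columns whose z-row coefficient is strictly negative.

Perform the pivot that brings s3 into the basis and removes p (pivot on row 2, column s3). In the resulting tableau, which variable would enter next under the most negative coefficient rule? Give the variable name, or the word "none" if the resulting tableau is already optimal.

s1

Pivot element 10/21. New z-row = old z-row − (-17/21)·(row 2/(10/21)).
Updated z-row coefficients: p: 17/10, q: 0, r: 0, s1: -9/20, s2: 37/20, s3: 0.
The most negative is -9/20 in column s1, so s1 would enter next.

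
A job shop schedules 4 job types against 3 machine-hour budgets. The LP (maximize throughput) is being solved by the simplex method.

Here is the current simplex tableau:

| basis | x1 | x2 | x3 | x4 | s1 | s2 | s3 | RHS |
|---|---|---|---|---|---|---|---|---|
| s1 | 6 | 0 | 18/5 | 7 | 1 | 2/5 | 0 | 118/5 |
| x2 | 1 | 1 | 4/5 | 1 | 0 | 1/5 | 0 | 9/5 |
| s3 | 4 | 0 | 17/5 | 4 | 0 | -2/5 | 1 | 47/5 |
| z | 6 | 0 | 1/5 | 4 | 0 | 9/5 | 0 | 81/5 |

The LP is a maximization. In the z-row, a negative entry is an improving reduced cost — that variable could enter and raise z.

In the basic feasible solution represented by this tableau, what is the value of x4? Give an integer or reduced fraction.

0

x4 is nonbasic (not in the basis column), so its value in the current BFS is 0.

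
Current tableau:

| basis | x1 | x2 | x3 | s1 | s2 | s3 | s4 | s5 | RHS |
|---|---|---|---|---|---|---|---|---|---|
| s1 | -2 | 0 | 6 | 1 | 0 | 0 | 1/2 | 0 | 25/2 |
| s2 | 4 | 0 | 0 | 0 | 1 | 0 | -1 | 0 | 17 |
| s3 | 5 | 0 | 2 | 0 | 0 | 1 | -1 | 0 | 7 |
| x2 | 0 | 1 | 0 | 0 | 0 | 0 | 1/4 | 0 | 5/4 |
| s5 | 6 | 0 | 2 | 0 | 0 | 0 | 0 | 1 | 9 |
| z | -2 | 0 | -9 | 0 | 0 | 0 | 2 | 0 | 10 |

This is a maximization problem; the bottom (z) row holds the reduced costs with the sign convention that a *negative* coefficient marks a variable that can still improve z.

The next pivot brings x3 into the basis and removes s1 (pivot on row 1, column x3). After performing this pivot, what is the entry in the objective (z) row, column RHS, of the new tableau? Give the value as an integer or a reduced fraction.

115/4

Pivot element is row 1, column x3: 6.
Normalize row 1: new (row 1, RHS) = (25/2)/6 = 25/12.
z-row ← z-row − (-9)·(new row 1): 10 − (-9)·(25/12) = 115/4.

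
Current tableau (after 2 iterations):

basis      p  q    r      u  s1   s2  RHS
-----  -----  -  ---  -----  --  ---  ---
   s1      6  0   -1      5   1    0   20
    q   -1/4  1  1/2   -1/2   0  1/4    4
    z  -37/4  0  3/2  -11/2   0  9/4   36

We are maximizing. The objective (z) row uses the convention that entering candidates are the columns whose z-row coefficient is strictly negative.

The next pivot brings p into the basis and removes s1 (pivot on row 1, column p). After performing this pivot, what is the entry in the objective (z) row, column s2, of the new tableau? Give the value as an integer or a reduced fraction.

9/4

Pivot element is row 1, column p: 6.
Normalize row 1: new (row 1, s2) = 0/6 = 0.
z-row ← z-row − (-37/4)·(new row 1): 9/4 − (-37/4)·0 = 9/4.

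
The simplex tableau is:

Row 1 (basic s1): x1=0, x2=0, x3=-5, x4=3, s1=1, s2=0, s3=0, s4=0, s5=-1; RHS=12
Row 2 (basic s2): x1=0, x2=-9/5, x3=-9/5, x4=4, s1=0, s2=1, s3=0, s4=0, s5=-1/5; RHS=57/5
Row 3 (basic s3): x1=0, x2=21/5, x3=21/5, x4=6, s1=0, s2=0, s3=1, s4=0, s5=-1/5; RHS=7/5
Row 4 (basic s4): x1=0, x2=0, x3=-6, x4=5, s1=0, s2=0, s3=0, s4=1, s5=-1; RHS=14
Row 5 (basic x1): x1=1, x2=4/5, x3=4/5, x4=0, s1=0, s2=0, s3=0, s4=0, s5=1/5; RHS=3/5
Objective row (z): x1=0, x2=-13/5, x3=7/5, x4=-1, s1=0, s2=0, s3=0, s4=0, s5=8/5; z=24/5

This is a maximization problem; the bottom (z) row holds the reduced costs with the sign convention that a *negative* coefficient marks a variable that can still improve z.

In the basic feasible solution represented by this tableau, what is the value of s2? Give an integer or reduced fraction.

s2 is basic (row 2); its value is the RHS of that row: 57/5.

57/5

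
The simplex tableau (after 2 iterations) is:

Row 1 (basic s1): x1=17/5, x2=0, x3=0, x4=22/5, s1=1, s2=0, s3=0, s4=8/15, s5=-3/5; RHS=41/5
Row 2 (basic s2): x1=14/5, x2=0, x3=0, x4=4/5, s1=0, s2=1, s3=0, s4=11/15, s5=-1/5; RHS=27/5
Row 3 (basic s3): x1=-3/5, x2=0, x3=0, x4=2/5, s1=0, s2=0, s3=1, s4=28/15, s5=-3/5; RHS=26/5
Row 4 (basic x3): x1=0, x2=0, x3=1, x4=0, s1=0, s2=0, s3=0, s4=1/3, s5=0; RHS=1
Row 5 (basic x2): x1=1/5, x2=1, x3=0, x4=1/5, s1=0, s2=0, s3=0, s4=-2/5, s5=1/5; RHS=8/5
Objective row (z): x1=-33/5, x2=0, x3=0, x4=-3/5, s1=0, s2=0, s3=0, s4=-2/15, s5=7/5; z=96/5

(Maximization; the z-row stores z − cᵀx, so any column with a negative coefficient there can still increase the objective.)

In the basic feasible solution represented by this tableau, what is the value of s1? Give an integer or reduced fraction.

s1 is basic (row 1); its value is the RHS of that row: 41/5.

41/5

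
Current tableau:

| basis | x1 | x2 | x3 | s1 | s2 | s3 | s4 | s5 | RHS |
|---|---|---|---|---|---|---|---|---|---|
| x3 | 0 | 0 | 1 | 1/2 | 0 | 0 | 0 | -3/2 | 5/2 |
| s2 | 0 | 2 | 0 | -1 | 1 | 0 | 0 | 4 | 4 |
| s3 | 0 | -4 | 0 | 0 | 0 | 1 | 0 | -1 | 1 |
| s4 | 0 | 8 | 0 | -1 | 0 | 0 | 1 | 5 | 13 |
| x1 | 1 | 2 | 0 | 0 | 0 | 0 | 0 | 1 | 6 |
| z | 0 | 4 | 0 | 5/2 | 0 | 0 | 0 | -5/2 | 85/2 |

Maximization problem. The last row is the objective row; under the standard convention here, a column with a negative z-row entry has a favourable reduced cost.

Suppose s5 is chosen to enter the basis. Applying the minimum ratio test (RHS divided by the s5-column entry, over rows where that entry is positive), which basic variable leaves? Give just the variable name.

Ratios: row 1 (x3): entry -3/2 ≤ 0, skip; row 2 (s2): 4/4 = 1; row 3 (s3): entry -1 ≤ 0, skip; row 4 (s4): 13/5 = 13/5; row 5 (x1): 6/1 = 6.
Minimum ratio 1 is in the s2 row, so s2 leaves.

s2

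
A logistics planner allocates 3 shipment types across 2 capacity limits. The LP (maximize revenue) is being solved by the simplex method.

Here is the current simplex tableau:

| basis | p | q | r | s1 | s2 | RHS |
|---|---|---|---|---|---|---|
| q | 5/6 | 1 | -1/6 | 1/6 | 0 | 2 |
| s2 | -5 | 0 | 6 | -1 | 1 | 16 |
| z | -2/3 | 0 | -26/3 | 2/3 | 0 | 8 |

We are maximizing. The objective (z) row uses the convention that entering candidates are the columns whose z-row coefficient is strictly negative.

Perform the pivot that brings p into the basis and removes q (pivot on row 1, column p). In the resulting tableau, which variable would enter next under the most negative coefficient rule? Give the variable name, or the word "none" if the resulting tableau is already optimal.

Pivot element 5/6. New z-row = old z-row − (-2/3)·(row 1/(5/6)).
Updated z-row coefficients: p: 0, q: 4/5, r: -44/5, s1: 4/5, s2: 0.
The most negative is -44/5 in column r, so r would enter next.

r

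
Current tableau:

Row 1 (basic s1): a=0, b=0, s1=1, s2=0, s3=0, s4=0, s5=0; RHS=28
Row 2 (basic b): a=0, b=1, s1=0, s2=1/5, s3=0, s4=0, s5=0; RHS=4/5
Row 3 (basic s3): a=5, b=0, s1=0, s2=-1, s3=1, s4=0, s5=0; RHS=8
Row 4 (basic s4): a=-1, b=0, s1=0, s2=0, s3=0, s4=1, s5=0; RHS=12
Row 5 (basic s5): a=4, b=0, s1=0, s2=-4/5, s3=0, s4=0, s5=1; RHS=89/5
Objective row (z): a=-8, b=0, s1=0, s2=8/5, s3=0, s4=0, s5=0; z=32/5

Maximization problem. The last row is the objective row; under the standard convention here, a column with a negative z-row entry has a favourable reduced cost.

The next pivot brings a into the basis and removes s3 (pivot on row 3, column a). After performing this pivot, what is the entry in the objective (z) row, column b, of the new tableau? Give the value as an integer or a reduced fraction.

Pivot element is row 3, column a: 5.
Normalize row 3: new (row 3, b) = 0/5 = 0.
z-row ← z-row − (-8)·(new row 3): 0 − (-8)·0 = 0.

0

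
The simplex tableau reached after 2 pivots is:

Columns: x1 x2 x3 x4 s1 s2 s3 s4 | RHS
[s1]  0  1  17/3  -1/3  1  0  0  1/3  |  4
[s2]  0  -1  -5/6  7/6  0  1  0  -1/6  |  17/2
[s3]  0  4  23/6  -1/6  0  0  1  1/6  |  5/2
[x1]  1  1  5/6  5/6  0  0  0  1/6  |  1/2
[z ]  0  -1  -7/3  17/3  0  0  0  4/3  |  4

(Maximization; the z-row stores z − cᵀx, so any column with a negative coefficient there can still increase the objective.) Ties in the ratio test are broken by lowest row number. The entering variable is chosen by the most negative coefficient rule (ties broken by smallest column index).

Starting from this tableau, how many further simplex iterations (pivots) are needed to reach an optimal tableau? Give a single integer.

1

pivot: x3 in, x1 out → z = 27/5
No improving column remains; optimal.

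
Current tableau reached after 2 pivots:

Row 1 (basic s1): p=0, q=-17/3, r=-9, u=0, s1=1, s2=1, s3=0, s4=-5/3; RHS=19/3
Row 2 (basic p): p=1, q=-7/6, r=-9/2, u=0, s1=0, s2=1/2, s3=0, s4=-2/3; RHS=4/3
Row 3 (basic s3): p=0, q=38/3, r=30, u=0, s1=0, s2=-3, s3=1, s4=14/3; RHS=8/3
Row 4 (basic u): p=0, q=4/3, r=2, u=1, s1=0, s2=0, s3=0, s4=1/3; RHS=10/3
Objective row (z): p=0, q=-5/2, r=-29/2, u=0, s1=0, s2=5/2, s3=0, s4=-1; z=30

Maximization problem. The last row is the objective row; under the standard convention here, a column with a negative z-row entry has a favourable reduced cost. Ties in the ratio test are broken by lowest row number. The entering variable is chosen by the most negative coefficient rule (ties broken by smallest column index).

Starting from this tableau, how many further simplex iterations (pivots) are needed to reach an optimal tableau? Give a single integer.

1

pivot: r in, s3 out → z = 1408/45
No improving column remains; optimal.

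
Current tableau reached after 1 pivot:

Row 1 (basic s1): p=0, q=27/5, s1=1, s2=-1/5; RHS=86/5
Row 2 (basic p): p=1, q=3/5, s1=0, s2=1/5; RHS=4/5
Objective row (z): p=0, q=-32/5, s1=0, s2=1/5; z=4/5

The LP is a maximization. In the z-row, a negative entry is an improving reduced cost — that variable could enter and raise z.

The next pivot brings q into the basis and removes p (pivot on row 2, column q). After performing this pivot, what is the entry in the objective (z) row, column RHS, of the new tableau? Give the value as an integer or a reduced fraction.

28/3

Pivot element is row 2, column q: 3/5.
Normalize row 2: new (row 2, RHS) = (4/5)/(3/5) = 4/3.
z-row ← z-row − (-32/5)·(new row 2): 4/5 − (-32/5)·(4/3) = 28/3.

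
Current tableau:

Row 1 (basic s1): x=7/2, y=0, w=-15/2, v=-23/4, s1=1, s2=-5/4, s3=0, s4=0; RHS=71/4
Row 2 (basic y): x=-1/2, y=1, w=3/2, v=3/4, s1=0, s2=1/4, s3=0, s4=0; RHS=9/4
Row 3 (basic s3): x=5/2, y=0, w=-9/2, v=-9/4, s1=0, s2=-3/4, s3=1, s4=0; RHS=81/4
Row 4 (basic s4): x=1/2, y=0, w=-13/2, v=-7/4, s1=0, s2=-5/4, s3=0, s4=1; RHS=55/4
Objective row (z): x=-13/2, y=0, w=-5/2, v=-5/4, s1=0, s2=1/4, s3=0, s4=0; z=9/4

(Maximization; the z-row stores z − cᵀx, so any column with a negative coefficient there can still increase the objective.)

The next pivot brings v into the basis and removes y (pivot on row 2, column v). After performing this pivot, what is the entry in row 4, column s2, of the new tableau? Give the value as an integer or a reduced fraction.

Pivot element is row 2, column v: 3/4.
Normalize row 2: new (row 2, s2) = (1/4)/(3/4) = 1/3.
row 4 ← row 4 − (-7/4)·(new row 2): -5/4 − (-7/4)·(1/3) = -2/3.

-2/3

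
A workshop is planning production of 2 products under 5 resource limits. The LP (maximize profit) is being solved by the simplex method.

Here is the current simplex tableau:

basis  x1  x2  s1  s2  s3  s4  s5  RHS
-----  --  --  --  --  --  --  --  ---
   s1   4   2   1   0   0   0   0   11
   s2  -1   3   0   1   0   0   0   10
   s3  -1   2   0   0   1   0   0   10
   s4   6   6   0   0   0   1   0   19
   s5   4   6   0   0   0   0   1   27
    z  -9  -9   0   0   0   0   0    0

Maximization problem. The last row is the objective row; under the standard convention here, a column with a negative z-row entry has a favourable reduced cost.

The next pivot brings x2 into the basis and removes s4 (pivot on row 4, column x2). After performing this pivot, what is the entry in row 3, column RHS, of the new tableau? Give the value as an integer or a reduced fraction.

11/3

Pivot element is row 4, column x2: 6.
Normalize row 4: new (row 4, RHS) = 19/6 = 19/6.
row 3 ← row 3 − 2·(new row 4): 10 − 2·(19/6) = 11/3.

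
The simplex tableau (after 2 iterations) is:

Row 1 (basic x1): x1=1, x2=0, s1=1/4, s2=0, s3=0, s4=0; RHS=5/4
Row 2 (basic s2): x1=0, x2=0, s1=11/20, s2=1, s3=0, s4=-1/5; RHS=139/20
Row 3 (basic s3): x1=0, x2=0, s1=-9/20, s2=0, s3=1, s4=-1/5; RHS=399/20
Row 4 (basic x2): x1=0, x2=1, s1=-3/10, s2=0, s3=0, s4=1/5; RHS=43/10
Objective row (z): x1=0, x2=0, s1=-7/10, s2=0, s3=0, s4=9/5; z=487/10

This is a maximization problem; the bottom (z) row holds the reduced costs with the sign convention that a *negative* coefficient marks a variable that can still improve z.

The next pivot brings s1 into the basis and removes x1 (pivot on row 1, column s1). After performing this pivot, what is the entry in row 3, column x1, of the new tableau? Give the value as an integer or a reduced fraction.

9/5

Pivot element is row 1, column s1: 1/4.
Normalize row 1: new (row 1, x1) = 1/(1/4) = 4.
row 3 ← row 3 − (-9/20)·(new row 1): 0 − (-9/20)·4 = 9/5.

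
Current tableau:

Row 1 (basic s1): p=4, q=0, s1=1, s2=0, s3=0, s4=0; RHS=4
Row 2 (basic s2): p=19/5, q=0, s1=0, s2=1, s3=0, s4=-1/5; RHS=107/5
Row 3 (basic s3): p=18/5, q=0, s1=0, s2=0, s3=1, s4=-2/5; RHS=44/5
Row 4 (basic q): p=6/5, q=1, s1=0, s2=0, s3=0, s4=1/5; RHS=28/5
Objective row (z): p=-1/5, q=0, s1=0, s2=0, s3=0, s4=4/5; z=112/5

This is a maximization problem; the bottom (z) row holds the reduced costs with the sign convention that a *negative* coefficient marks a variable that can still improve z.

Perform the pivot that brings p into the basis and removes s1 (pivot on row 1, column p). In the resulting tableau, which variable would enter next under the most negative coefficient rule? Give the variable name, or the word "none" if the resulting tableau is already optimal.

Pivot element 4. New z-row = old z-row − (-1/5)·(row 1/4).
Updated z-row coefficients: p: 0, q: 0, s1: 1/20, s2: 0, s3: 0, s4: 4/5.
No coefficient is strictly negative; the tableau after this pivot is optimal.

none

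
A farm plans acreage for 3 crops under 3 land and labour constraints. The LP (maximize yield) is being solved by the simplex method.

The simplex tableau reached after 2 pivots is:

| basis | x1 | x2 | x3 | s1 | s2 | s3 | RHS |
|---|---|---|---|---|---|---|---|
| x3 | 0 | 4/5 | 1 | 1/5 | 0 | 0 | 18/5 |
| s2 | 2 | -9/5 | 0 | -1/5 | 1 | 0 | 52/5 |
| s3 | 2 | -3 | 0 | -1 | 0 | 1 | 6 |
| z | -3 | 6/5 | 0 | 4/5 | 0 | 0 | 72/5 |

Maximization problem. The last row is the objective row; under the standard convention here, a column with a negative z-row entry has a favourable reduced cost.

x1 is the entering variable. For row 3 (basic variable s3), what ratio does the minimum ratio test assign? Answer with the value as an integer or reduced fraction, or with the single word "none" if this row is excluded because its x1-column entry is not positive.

Ratio = RHS / (x1 entry) = 6 / 2 = 3.

3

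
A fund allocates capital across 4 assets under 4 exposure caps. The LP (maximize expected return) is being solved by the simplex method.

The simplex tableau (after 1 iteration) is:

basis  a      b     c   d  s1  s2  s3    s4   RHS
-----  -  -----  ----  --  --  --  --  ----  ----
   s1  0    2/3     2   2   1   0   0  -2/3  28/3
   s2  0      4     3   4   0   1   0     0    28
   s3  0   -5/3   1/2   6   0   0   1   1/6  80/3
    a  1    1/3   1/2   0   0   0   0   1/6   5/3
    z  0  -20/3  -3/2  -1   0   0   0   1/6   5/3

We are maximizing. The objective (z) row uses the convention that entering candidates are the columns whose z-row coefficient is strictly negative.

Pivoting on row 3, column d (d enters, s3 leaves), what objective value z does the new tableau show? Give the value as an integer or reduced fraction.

Minimum ratio for d: (80/3)/6 = 40/9.
z changes by −(z-row coeff of d)·ratio = −(-1)·(40/9) = 40/9.
New z = 5/3 + (40/9) = 55/9.

55/9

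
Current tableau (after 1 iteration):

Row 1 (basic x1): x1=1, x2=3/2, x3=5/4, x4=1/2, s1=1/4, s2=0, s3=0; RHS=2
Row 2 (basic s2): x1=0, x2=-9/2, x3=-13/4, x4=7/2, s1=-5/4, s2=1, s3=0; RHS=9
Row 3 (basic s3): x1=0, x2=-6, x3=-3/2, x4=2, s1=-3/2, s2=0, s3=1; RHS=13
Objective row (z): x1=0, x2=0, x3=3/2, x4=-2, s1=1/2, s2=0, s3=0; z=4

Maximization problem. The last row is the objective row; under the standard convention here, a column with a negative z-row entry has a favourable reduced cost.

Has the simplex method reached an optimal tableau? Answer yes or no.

no

Column x4 has objective-row coefficient -2, which is negative; an improving pivot exists, so not yet optimal.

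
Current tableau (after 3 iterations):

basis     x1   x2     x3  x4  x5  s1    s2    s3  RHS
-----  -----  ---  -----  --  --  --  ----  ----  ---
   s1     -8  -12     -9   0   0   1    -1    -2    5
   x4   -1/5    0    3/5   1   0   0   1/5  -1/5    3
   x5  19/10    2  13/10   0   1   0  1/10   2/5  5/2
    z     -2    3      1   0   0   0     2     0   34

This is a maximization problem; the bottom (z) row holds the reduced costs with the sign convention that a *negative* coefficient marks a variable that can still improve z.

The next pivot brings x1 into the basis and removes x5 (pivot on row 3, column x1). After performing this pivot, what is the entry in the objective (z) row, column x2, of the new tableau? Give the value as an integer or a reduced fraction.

Pivot element is row 3, column x1: 19/10.
Normalize row 3: new (row 3, x2) = 2/(19/10) = 20/19.
z-row ← z-row − (-2)·(new row 3): 3 − (-2)·(20/19) = 97/19.

97/19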